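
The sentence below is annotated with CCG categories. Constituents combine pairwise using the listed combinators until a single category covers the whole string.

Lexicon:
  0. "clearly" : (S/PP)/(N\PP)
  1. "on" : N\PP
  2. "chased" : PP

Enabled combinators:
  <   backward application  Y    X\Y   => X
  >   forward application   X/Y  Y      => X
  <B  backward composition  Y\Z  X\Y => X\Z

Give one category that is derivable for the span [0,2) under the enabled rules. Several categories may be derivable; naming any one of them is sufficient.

S/PP

[0,3] S   >
  [0,2] S/PP   >
    [0,1] "clearly" : (S/PP)/(N\PP)
    [1,2] "on" : N\PP
  [2,3] "chased" : PP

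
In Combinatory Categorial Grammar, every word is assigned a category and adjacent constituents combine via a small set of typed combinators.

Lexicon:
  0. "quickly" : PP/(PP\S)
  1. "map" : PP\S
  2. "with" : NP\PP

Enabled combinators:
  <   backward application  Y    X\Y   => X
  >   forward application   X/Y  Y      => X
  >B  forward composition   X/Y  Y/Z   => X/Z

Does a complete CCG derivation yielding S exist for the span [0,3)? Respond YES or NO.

PP/(PP\S) PP\S NP\PP
CKY chart[0,3] = {NP}; S ∉ chart

NO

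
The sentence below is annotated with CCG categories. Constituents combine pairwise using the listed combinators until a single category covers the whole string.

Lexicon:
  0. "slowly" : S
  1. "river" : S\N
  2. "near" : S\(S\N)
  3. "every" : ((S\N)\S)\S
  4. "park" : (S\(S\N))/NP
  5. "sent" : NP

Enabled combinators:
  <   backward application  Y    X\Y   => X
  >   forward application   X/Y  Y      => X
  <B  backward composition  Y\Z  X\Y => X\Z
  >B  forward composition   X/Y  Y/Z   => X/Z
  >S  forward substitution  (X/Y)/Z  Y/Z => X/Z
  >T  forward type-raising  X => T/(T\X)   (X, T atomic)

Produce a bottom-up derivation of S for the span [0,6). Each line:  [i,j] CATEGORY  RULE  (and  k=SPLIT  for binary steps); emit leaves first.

[0,1] S  lex  "slowly"
[1,2] S\N  lex  "river"
[2,3] S\(S\N)  lex  "near"
[1,3] S  <  k=2
[3,4] ((S\N)\S)\S  lex  "every"
[1,4] (S\N)\S  <  k=3
[0,4] S\N  <  k=1
[4,5] (S\(S\N))/NP  lex  "park"
[5,6] NP  lex  "sent"
[4,6] S\(S\N)  >  k=5
[0,6] S  <  k=4

[0,6] S   <
  [0,4] S\N   <
    [0,1] "slowly" : S
    [1,4] (S\N)\S   <
      [1,3] S   <
        [1,2] "river" : S\N
        [2,3] "near" : S\(S\N)
      [3,4] "every" : ((S\N)\S)\S
  [4,6] S\(S\N)   >
    [4,5] "park" : (S\(S\N))/NP
    [5,6] "sent" : NP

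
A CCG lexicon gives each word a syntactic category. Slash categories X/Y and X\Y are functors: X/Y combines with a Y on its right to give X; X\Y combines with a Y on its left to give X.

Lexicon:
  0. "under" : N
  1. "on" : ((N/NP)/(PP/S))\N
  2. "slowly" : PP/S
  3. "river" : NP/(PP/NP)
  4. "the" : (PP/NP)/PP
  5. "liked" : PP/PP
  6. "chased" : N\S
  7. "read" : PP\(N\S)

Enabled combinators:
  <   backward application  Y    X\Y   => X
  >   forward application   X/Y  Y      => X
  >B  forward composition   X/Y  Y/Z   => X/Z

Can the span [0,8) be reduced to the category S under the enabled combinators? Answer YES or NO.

NO

N ((N/NP)/(PP/S))\N PP/S NP/(PP/NP) (PP/NP)/PP PP/PP N\S PP\(N\S)
CKY chart[0,8] = {N}; S ∉ chart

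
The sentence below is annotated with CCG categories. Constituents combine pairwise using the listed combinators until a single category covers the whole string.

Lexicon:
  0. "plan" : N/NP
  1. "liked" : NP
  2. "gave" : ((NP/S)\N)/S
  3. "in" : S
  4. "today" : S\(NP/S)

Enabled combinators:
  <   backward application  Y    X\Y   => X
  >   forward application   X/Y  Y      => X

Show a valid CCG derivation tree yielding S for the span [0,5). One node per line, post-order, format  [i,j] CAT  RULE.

[0,1] N/NP  lex  "plan"
[1,2] NP  lex  "liked"
[0,2] N  >  k=1
[2,3] ((NP/S)\N)/S  lex  "gave"
[3,4] S  lex  "in"
[2,4] (NP/S)\N  >  k=3
[0,4] NP/S  <  k=2
[4,5] S\(NP/S)  lex  "today"
[0,5] S  <  k=4

[0,5] S   <
  [0,4] NP/S   <
    [0,2] N   >
      [0,1] "plan" : N/NP
      [1,2] "liked" : NP
    [2,4] (NP/S)\N   >
      [2,3] "gave" : ((NP/S)\N)/S
      [3,4] "in" : S
  [4,5] "today" : S\(NP/S)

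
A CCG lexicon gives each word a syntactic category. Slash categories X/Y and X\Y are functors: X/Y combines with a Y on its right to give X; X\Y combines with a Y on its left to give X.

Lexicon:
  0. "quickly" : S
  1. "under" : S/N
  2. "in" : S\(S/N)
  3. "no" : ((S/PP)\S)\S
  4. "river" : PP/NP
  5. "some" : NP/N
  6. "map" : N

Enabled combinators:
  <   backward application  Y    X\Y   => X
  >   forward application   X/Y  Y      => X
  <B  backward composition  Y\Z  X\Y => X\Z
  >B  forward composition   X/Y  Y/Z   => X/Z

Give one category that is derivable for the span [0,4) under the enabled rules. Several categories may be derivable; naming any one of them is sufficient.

S/PP

[0,7] S   >
  [0,4] S/PP   <
    [0,1] "quickly" : S
    [1,4] (S/PP)\S   <
      [1,3] S   <
        [1,2] "under" : S/N
        [2,3] "in" : S\(S/N)
      [3,4] "no" : ((S/PP)\S)\S
  [4,7] PP   >
    [4,5] "river" : PP/NP
    [5,7] NP   >
      [5,6] "some" : NP/N
      [6,7] "map" : N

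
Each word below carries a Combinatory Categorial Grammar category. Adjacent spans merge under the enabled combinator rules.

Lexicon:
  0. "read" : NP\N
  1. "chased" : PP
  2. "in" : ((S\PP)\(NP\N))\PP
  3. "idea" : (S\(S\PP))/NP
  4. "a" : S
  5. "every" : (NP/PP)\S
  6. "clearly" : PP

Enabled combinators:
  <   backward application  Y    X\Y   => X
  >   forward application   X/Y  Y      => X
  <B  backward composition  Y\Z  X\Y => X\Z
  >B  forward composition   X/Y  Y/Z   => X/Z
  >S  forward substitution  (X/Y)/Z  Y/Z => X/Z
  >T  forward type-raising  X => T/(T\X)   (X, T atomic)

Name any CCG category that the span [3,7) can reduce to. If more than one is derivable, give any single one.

[0,7] S   <
  [0,3] S\PP   <
    [0,1] "read" : NP\N
    [1,3] (S\PP)\(NP\N)   <
      [1,2] "chased" : PP
      [2,3] "in" : ((S\PP)\(NP\N))\PP
  [3,7] S\(S\PP)   >
    [3,4] "idea" : (S\(S\PP))/NP
    [4,7] NP   >
      [4,6] NP/PP   <
        [4,5] "a" : S
        [5,6] "every" : (NP/PP)\S
      [6,7] "clearly" : PP

S\(S\PP)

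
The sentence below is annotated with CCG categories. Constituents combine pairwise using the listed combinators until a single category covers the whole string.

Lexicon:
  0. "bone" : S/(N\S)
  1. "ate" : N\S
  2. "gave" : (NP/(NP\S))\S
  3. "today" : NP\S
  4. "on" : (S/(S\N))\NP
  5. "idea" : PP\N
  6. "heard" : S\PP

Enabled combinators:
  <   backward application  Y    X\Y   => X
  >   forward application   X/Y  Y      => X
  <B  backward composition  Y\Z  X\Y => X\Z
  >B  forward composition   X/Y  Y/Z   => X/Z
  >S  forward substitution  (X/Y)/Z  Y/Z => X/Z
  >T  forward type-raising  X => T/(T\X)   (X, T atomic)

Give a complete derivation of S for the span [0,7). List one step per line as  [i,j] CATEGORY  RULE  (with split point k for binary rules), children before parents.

[0,1] S/(N\S)  lex  "bone"
[1,2] N\S  lex  "ate"
[0,2] S  >  k=1
[2,3] (NP/(NP\S))\S  lex  "gave"
[0,3] NP/(NP\S)  <  k=2
[3,4] NP\S  lex  "today"
[0,4] NP  >  k=3
[4,5] (S/(S\N))\NP  lex  "on"
[0,5] S/(S\N)  <  k=4
[5,6] PP\N  lex  "idea"
[6,7] S\PP  lex  "heard"
[5,7] S\N  <B  k=6
[0,7] S  >  k=5

[0,7] S   >
  [0,5] S/(S\N)   <
    [0,4] NP   >
      [0,3] NP/(NP\S)   <
        [0,2] S   >
          [0,1] "bone" : S/(N\S)
          [1,2] "ate" : N\S
        [2,3] "gave" : (NP/(NP\S))\S
      [3,4] "today" : NP\S
    [4,5] "on" : (S/(S\N))\NP
  [5,7] S\N   <B
    [5,6] "idea" : PP\N
    [6,7] "heard" : S\PP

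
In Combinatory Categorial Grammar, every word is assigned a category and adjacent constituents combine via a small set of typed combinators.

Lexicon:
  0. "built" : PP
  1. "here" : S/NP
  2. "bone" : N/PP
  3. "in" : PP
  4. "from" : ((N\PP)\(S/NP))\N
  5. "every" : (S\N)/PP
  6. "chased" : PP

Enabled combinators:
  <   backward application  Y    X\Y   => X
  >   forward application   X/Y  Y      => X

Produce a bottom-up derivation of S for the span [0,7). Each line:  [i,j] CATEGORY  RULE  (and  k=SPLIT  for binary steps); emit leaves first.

[0,7] S   <
  [0,5] N   <
    [0,1] "built" : PP
    [1,5] N\PP   <
      [1,2] "here" : S/NP
      [2,5] (N\PP)\(S/NP)   <
        [2,4] N   >
          [2,3] "bone" : N/PP
          [3,4] "in" : PP
        [4,5] "from" : ((N\PP)\(S/NP))\N
  [5,7] S\N   >
    [5,6] "every" : (S\N)/PP
    [6,7] "chased" : PP

[0,1] PP  lex  "built"
[1,2] S/NP  lex  "here"
[2,3] N/PP  lex  "bone"
[3,4] PP  lex  "in"
[2,4] N  >  k=3
[4,5] ((N\PP)\(S/NP))\N  lex  "from"
[2,5] (N\PP)\(S/NP)  <  k=4
[1,5] N\PP  <  k=2
[0,5] N  <  k=1
[5,6] (S\N)/PP  lex  "every"
[6,7] PP  lex  "chased"
[5,7] S\N  >  k=6
[0,7] S  <  k=5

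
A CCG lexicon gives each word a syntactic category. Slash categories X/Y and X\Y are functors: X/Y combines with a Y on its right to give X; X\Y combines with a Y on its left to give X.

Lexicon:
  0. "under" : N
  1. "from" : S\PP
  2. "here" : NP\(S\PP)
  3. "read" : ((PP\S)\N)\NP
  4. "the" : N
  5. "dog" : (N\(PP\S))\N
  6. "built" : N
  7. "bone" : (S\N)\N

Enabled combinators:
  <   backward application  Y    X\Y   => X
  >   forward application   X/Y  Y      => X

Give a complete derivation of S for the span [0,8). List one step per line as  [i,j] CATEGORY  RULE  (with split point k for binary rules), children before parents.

[0,8] S   <
  [0,6] N   <
    [0,4] PP\S   <
      [0,1] "under" : N
      [1,4] (PP\S)\N   <
        [1,3] NP   <
          [1,2] "from" : S\PP
          [2,3] "here" : NP\(S\PP)
        [3,4] "read" : ((PP\S)\N)\NP
    [4,6] N\(PP\S)   <
      [4,5] "the" : N
      [5,6] "dog" : (N\(PP\S))\N
  [6,8] S\N   <
    [6,7] "built" : N
    [7,8] "bone" : (S\N)\N

[0,1] N  lex  "under"
[1,2] S\PP  lex  "from"
[2,3] NP\(S\PP)  lex  "here"
[1,3] NP  <  k=2
[3,4] ((PP\S)\N)\NP  lex  "read"
[1,4] (PP\S)\N  <  k=3
[0,4] PP\S  <  k=1
[4,5] N  lex  "the"
[5,6] (N\(PP\S))\N  lex  "dog"
[4,6] N\(PP\S)  <  k=5
[0,6] N  <  k=4
[6,7] N  lex  "built"
[7,8] (S\N)\N  lex  "bone"
[6,8] S\N  <  k=7
[0,8] S  <  k=6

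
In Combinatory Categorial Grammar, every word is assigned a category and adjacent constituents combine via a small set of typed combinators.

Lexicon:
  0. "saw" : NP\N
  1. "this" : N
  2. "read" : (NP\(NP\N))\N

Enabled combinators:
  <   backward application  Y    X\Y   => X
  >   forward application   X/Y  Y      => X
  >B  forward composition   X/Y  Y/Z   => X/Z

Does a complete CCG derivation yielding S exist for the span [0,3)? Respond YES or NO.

NO

NP\N N (NP\(NP\N))\N
CKY chart[0,3] = {NP}; S ∉ chart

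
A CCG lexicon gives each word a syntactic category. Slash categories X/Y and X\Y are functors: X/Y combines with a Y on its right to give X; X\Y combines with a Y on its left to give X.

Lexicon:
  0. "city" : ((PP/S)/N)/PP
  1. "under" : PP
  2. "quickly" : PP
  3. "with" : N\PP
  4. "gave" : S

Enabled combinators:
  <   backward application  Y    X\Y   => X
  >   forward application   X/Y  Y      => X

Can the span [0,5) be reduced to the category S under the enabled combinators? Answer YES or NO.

((PP/S)/N)/PP PP PP N\PP S
CKY chart[0,5] = {PP}; S ∉ chart

NO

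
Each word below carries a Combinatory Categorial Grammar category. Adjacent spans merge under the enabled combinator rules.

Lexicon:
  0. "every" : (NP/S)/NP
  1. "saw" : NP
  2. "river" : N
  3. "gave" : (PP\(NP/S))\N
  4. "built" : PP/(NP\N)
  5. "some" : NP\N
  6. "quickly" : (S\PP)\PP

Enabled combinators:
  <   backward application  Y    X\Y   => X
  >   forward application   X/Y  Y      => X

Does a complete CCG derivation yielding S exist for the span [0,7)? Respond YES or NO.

[0,7] S   <
  [0,4] PP   <
    [0,2] NP/S   >
      [0,1] "every" : (NP/S)/NP
      [1,2] "saw" : NP
    [2,4] PP\(NP/S)   <
      [2,3] "river" : N
      [3,4] "gave" : (PP\(NP/S))\N
  [4,7] S\PP   <
    [4,6] PP   >
      [4,5] "built" : PP/(NP\N)
      [5,6] "some" : NP\N
    [6,7] "quickly" : (S\PP)\PP

YES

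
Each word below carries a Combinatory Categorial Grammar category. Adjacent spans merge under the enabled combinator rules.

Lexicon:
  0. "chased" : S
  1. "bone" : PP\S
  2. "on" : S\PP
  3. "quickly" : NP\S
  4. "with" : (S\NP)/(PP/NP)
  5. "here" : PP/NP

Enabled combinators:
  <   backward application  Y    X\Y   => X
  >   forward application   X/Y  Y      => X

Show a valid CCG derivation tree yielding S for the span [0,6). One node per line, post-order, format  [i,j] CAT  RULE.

[0,1] S  lex  "chased"
[1,2] PP\S  lex  "bone"
[0,2] PP  <  k=1
[2,3] S\PP  lex  "on"
[0,3] S  <  k=2
[3,4] NP\S  lex  "quickly"
[0,4] NP  <  k=3
[4,5] (S\NP)/(PP/NP)  lex  "with"
[5,6] PP/NP  lex  "here"
[4,6] S\NP  >  k=5
[0,6] S  <  k=4

[0,6] S   <
  [0,4] NP   <
    [0,3] S   <
      [0,2] PP   <
        [0,1] "chased" : S
        [1,2] "bone" : PP\S
      [2,3] "on" : S\PP
    [3,4] "quickly" : NP\S
  [4,6] S\NP   >
    [4,5] "with" : (S\NP)/(PP/NP)
    [5,6] "here" : PP/NP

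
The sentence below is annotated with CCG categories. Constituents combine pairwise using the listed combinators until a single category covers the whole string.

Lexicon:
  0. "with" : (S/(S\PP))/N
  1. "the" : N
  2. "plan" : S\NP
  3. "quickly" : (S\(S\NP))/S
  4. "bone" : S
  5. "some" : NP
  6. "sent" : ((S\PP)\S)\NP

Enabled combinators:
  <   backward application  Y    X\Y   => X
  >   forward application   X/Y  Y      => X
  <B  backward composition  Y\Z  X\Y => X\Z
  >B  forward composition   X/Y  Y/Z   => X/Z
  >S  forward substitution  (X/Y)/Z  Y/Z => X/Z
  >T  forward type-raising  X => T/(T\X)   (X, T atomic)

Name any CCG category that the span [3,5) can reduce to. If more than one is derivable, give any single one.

S\(S\NP)

[0,7] S   >
  [0,2] S/(S\PP)   >
    [0,1] "with" : (S/(S\PP))/N
    [1,2] "the" : N
  [2,7] S\PP   <
    [2,5] S   <
      [2,3] "plan" : S\NP
      [3,5] S\(S\NP)   >
        [3,4] "quickly" : (S\(S\NP))/S
        [4,5] "bone" : S
    [5,7] (S\PP)\S   <
      [5,6] "some" : NP
      [6,7] "sent" : ((S\PP)\S)\NP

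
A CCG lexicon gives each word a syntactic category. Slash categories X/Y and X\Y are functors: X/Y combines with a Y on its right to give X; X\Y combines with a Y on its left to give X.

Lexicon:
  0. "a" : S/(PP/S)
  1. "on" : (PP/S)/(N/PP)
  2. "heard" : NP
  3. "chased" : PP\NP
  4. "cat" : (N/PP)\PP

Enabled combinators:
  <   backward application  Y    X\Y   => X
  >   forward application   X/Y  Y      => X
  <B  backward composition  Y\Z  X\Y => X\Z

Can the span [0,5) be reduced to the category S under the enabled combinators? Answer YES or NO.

YES

[0,5] S   >
  [0,1] "a" : S/(PP/S)
  [1,5] PP/S   >
    [1,2] "on" : (PP/S)/(N/PP)
    [2,5] N/PP   <
      [2,4] PP   <
        [2,3] "heard" : NP
        [3,4] "chased" : PP\NP
      [4,5] "cat" : (N/PP)\PP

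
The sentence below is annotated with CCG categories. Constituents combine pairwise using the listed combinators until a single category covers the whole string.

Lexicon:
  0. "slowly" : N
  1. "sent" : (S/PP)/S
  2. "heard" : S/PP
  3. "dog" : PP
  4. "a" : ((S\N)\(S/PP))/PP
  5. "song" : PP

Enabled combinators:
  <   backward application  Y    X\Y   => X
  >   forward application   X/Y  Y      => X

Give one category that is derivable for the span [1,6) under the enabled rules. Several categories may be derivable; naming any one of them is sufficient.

S\N

[0,6] S   <
  [0,1] "slowly" : N
  [1,6] S\N   <
    [1,4] S/PP   >
      [1,2] "sent" : (S/PP)/S
      [2,4] S   >
        [2,3] "heard" : S/PP
        [3,4] "dog" : PP
    [4,6] (S\N)\(S/PP)   >
      [4,5] "a" : ((S\N)\(S/PP))/PP
      [5,6] "song" : PP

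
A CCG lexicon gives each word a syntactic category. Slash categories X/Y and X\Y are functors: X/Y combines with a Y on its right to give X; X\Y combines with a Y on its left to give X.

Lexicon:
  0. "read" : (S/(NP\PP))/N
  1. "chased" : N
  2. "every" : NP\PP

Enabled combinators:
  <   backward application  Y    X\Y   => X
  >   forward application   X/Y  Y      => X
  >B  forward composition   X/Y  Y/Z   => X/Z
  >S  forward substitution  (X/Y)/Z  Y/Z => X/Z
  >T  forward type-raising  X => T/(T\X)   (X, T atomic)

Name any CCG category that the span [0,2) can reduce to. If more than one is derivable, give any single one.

S/(NP\PP)

[0,3] S   >
  [0,2] S/(NP\PP)   >
    [0,1] "read" : (S/(NP\PP))/N
    [1,2] "chased" : N
  [2,3] "every" : NP\PP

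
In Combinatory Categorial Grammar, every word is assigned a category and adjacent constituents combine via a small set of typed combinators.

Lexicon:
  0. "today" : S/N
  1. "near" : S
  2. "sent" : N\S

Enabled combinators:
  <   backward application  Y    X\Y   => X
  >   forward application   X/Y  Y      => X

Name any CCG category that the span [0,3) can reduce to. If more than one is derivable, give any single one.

S

[0,3] S   >
  [0,1] "today" : S/N
  [1,3] N   <
    [1,2] "near" : S
    [2,3] "sent" : N\S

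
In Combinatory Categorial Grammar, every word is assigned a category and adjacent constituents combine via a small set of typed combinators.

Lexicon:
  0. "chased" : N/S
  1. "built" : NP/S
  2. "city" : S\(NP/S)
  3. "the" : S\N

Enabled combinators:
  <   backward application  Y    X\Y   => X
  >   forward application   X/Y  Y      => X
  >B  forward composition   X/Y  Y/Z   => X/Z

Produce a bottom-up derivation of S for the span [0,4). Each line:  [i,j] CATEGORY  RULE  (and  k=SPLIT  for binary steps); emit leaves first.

[0,1] N/S  lex  "chased"
[1,2] NP/S  lex  "built"
[2,3] S\(NP/S)  lex  "city"
[1,3] S  <  k=2
[0,3] N  >  k=1
[3,4] S\N  lex  "the"
[0,4] S  <  k=3

[0,4] S   <
  [0,3] N   >
    [0,1] "chased" : N/S
    [1,3] S   <
      [1,2] "built" : NP/S
      [2,3] "city" : S\(NP/S)
  [3,4] "the" : S\N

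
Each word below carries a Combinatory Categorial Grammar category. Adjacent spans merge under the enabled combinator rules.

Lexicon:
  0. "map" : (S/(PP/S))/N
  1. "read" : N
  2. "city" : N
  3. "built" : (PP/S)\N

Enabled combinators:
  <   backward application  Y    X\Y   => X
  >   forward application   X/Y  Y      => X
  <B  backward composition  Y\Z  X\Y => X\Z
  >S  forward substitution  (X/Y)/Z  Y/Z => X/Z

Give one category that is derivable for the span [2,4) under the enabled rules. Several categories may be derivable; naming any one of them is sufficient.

PP/S

[0,4] S   >
  [0,2] S/(PP/S)   >
    [0,1] "map" : (S/(PP/S))/N
    [1,2] "read" : N
  [2,4] PP/S   <
    [2,3] "city" : N
    [3,4] "built" : (PP/S)\N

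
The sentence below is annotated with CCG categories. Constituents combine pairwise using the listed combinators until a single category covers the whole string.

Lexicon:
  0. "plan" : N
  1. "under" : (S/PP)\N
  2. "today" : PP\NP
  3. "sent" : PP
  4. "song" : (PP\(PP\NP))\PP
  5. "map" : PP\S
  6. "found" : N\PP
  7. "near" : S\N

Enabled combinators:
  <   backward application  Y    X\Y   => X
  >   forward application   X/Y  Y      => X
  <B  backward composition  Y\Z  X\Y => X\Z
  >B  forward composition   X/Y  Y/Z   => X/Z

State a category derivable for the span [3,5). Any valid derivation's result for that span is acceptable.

[0,8] S   <
  [0,7] N   <
    [0,5] S   >
      [0,2] S/PP   <
        [0,1] "plan" : N
        [1,2] "under" : (S/PP)\N
      [2,5] PP   <
        [2,3] "today" : PP\NP
        [3,5] PP\(PP\NP)   <
          [3,4] "sent" : PP
          [4,5] "song" : (PP\(PP\NP))\PP
    [5,7] N\S   <B
      [5,6] "map" : PP\S
      [6,7] "found" : N\PP
  [7,8] "near" : S\N

PP\(PP\NP)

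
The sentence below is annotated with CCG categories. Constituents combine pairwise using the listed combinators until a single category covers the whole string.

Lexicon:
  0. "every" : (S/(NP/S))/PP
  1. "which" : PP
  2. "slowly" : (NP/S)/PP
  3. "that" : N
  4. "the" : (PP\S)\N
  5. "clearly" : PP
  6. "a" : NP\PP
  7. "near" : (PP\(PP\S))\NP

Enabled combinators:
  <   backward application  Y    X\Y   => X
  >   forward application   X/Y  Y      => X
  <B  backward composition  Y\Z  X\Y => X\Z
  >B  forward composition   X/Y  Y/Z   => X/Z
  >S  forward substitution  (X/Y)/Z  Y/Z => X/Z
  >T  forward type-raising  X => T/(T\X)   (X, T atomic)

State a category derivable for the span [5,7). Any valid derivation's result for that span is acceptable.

NP

[0,8] S   >
  [0,3] S/PP   >B
    [0,2] S/(NP/S)   >
      [0,1] "every" : (S/(NP/S))/PP
      [1,2] "which" : PP
    [2,3] "slowly" : (NP/S)/PP
  [3,8] PP   <
    [3,5] PP\S   <
      [3,4] "that" : N
      [4,5] "the" : (PP\S)\N
    [5,8] PP\(PP\S)   <
      [5,7] NP   >
        [5,6] NP/(NP\PP)   >T
          [5,6] "clearly" : PP
        [6,7] "a" : NP\PP
      [7,8] "near" : (PP\(PP\S))\NP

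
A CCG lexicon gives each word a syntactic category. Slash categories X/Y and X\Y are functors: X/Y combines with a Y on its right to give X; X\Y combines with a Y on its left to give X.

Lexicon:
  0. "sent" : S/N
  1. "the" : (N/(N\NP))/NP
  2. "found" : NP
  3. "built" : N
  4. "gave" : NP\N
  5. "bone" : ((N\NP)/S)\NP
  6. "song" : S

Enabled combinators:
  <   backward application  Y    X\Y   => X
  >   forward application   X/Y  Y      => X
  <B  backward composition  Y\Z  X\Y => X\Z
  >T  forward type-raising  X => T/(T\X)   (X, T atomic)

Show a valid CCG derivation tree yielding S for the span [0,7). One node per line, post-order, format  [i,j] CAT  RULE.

[0,7] S   >
  [0,1] "sent" : S/N
  [1,7] N   >
    [1,3] N/(N\NP)   >
      [1,2] "the" : (N/(N\NP))/NP
      [2,3] "found" : NP
    [3,7] N\NP   >
      [3,6] (N\NP)/S   <
        [3,5] NP   >
          [3,4] NP/(NP\N)   >T
            [3,4] "built" : N
          [4,5] "gave" : NP\N
        [5,6] "bone" : ((N\NP)/S)\NP
      [6,7] "song" : S

[0,1] S/N  lex  "sent"
[1,2] (N/(N\NP))/NP  lex  "the"
[2,3] NP  lex  "found"
[1,3] N/(N\NP)  >  k=2
[3,4] N  lex  "built"
[3,4] NP/(NP\N)  >T
[4,5] NP\N  lex  "gave"
[3,5] NP  >  k=4
[5,6] ((N\NP)/S)\NP  lex  "bone"
[3,6] (N\NP)/S  <  k=5
[6,7] S  lex  "song"
[3,7] N\NP  >  k=6
[1,7] N  >  k=3
[0,7] S  >  k=1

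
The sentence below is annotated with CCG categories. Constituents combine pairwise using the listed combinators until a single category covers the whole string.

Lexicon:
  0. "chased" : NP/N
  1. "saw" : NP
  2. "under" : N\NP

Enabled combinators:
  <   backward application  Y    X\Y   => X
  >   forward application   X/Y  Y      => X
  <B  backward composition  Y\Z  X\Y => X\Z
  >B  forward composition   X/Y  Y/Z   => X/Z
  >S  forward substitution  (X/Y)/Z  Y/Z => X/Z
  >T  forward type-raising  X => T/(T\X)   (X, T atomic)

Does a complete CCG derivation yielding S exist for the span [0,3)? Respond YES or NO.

NP/N NP N\NP
CKY chart[0,3] = {N/(N\NP), NP, NP/(NP\NP), NP/(N\N), PP/(PP\NP), S/(S\NP)}; S ∉ chart

NO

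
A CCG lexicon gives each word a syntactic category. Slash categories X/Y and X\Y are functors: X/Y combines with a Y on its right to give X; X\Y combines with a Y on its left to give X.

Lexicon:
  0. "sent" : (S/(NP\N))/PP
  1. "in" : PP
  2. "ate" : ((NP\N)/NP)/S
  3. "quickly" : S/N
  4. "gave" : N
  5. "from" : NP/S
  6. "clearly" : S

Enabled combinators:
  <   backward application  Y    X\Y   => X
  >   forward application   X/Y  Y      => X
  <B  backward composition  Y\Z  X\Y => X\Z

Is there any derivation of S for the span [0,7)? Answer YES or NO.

[0,7] S   >
  [0,2] S/(NP\N)   >
    [0,1] "sent" : (S/(NP\N))/PP
    [1,2] "in" : PP
  [2,7] NP\N   >
    [2,5] (NP\N)/NP   >
      [2,3] "ate" : ((NP\N)/NP)/S
      [3,5] S   >
        [3,4] "quickly" : S/N
        [4,5] "gave" : N
    [5,7] NP   >
      [5,6] "from" : NP/S
      [6,7] "clearly" : S

YES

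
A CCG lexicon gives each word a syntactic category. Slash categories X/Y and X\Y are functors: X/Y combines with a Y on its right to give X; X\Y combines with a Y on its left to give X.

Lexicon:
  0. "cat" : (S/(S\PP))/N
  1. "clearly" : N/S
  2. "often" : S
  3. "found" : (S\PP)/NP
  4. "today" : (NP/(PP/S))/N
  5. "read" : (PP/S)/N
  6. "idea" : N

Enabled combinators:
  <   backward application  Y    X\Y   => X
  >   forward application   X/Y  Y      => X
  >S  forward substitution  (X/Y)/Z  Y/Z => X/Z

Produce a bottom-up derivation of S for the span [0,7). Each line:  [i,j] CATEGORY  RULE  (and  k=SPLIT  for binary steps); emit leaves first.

[0,7] S   >
  [0,3] S/(S\PP)   >
    [0,1] "cat" : (S/(S\PP))/N
    [1,3] N   >
      [1,2] "clearly" : N/S
      [2,3] "often" : S
  [3,7] S\PP   >
    [3,4] "found" : (S\PP)/NP
    [4,7] NP   >
      [4,6] NP/N   >S
        [4,5] "today" : (NP/(PP/S))/N
        [5,6] "read" : (PP/S)/N
      [6,7] "idea" : N

[0,1] (S/(S\PP))/N  lex  "cat"
[1,2] N/S  lex  "clearly"
[2,3] S  lex  "often"
[1,3] N  >  k=2
[0,3] S/(S\PP)  >  k=1
[3,4] (S\PP)/NP  lex  "found"
[4,5] (NP/(PP/S))/N  lex  "today"
[5,6] (PP/S)/N  lex  "read"
[4,6] NP/N  >S  k=5
[6,7] N  lex  "idea"
[4,7] NP  >  k=6
[3,7] S\PP  >  k=4
[0,7] S  >  k=3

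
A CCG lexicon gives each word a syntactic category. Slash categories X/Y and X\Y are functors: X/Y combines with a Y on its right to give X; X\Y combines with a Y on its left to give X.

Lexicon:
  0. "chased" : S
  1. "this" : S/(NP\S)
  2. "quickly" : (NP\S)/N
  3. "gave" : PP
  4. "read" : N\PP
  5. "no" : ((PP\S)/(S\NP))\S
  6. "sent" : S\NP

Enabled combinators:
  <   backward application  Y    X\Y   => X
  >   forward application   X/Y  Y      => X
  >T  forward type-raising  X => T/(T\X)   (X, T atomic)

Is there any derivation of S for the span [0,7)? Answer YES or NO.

NO

S S/(NP\S) (NP\S)/N PP N\PP ((PP\S)/(S\NP))\S S\NP
CKY chart[0,7] = {N/(N\PP), NP/(NP\PP), PP, PP/(PP\PP), S/(S\PP)}; S ∉ chart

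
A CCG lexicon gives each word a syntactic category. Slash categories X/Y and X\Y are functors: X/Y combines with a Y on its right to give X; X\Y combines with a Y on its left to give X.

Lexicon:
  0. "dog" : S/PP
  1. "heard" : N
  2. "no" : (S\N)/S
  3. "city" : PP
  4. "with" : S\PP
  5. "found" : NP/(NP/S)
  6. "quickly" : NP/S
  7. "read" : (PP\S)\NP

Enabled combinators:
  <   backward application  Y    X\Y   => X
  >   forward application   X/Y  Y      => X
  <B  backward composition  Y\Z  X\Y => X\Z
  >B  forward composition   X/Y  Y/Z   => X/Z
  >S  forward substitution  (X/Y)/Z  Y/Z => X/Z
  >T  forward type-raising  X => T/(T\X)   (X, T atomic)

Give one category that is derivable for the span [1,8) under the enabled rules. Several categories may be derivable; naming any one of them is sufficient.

[0,8] S   >
  [0,1] "dog" : S/PP
  [1,8] PP   <
    [1,5] S   >
      [1,2] S/(S\N)   >T
        [1,2] "heard" : N
      [2,5] S\N   >
        [2,3] "no" : (S\N)/S
        [3,5] S   <
          [3,4] "city" : PP
          [4,5] "with" : S\PP
    [5,8] PP\S   <
      [5,7] NP   >
        [5,6] "found" : NP/(NP/S)
        [6,7] "quickly" : NP/S
      [7,8] "read" : (PP\S)\NP

PP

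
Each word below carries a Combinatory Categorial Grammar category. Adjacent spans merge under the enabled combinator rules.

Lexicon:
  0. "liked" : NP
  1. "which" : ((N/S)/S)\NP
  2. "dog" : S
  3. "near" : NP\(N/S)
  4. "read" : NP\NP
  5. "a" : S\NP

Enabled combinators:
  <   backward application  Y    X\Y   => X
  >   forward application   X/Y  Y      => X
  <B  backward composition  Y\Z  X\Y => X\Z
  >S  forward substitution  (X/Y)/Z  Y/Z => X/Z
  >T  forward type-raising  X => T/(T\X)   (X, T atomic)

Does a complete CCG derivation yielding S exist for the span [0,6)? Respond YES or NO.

[0,6] S   <
  [0,4] NP   <
    [0,3] N/S   >
      [0,2] (N/S)/S   <
        [0,1] "liked" : NP
        [1,2] "which" : ((N/S)/S)\NP
      [2,3] "dog" : S
    [3,4] "near" : NP\(N/S)
  [4,6] S\NP   <B
    [4,5] "read" : NP\NP
    [5,6] "a" : S\NP

YES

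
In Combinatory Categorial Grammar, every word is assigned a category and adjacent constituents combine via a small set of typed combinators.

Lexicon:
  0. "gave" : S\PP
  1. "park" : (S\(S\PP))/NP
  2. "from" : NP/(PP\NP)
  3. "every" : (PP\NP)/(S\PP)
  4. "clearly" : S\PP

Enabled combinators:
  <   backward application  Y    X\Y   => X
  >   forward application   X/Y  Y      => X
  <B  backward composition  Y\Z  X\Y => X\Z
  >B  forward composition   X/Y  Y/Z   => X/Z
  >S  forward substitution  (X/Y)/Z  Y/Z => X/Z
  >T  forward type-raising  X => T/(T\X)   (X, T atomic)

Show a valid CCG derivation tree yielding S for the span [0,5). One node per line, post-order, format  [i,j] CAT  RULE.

[0,1] S\PP  lex  "gave"
[1,2] (S\(S\PP))/NP  lex  "park"
[2,3] NP/(PP\NP)  lex  "from"
[3,4] (PP\NP)/(S\PP)  lex  "every"
[4,5] S\PP  lex  "clearly"
[3,5] PP\NP  >  k=4
[2,5] NP  >  k=3
[1,5] S\(S\PP)  >  k=2
[0,5] S  <  k=1

[0,5] S   <
  [0,1] "gave" : S\PP
  [1,5] S\(S\PP)   >
    [1,2] "park" : (S\(S\PP))/NP
    [2,5] NP   >
      [2,3] "from" : NP/(PP\NP)
      [3,5] PP\NP   >
        [3,4] "every" : (PP\NP)/(S\PP)
        [4,5] "clearly" : S\PP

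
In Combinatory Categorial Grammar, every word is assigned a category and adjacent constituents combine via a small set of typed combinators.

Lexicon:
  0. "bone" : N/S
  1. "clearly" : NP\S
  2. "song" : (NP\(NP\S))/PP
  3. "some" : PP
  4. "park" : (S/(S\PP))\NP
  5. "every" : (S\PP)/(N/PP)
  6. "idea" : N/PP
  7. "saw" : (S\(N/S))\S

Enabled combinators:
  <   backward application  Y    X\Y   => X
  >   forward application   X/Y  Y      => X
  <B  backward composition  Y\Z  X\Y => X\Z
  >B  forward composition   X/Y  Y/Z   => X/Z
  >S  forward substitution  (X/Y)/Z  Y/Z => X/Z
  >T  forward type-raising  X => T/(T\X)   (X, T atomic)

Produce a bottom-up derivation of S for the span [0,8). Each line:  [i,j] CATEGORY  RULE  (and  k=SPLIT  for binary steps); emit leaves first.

[0,8] S   <
  [0,1] "bone" : N/S
  [1,8] S\(N/S)   <
    [1,7] S   >
      [1,5] S/(S\PP)   <
        [1,4] NP   <
          [1,2] "clearly" : NP\S
          [2,4] NP\(NP\S)   >
            [2,3] "song" : (NP\(NP\S))/PP
            [3,4] "some" : PP
        [4,5] "park" : (S/(S\PP))\NP
      [5,7] S\PP   >
        [5,6] "every" : (S\PP)/(N/PP)
        [6,7] "idea" : N/PP
    [7,8] "saw" : (S\(N/S))\S

[0,1] N/S  lex  "bone"
[1,2] NP\S  lex  "clearly"
[2,3] (NP\(NP\S))/PP  lex  "song"
[3,4] PP  lex  "some"
[2,4] NP\(NP\S)  >  k=3
[1,4] NP  <  k=2
[4,5] (S/(S\PP))\NP  lex  "park"
[1,5] S/(S\PP)  <  k=4
[5,6] (S\PP)/(N/PP)  lex  "every"
[6,7] N/PP  lex  "idea"
[5,7] S\PP  >  k=6
[1,7] S  >  k=5
[7,8] (S\(N/S))\S  lex  "saw"
[1,8] S\(N/S)  <  k=7
[0,8] S  <  k=1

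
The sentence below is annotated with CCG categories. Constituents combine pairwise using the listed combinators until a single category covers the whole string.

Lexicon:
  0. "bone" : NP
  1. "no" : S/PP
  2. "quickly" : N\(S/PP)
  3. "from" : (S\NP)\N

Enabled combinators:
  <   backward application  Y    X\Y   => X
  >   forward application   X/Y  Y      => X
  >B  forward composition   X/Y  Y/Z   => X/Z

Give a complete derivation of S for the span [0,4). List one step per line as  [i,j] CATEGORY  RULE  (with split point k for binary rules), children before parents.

[0,1] NP  lex  "bone"
[1,2] S/PP  lex  "no"
[2,3] N\(S/PP)  lex  "quickly"
[1,3] N  <  k=2
[3,4] (S\NP)\N  lex  "from"
[1,4] S\NP  <  k=3
[0,4] S  <  k=1

[0,4] S   <
  [0,1] "bone" : NP
  [1,4] S\NP   <
    [1,3] N   <
      [1,2] "no" : S/PP
      [2,3] "quickly" : N\(S/PP)
    [3,4] "from" : (S\NP)\N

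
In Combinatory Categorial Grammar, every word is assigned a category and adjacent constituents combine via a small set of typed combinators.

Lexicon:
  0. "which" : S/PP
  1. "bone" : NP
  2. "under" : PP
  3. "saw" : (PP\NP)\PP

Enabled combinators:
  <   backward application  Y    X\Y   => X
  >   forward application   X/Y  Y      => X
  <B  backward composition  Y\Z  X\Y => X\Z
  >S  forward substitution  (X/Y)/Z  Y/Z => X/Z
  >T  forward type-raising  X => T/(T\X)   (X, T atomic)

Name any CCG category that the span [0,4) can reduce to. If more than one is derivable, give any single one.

S

[0,4] S   >
  [0,1] "which" : S/PP
  [1,4] PP   >
    [1,2] PP/(PP\NP)   >T
      [1,2] "bone" : NP
    [2,4] PP\NP   <
      [2,3] "under" : PP
      [3,4] "saw" : (PP\NP)\PP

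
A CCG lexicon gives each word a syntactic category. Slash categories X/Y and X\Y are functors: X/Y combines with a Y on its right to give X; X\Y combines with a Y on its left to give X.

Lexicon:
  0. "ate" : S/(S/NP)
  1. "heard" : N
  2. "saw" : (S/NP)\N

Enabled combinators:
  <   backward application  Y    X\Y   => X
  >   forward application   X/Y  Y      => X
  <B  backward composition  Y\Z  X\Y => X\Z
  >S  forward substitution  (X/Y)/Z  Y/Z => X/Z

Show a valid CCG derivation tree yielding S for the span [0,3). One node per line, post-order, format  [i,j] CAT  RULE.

[0,1] S/(S/NP)  lex  "ate"
[1,2] N  lex  "heard"
[2,3] (S/NP)\N  lex  "saw"
[1,3] S/NP  <  k=2
[0,3] S  >  k=1

[0,3] S   >
  [0,1] "ate" : S/(S/NP)
  [1,3] S/NP   <
    [1,2] "heard" : N
    [2,3] "saw" : (S/NP)\N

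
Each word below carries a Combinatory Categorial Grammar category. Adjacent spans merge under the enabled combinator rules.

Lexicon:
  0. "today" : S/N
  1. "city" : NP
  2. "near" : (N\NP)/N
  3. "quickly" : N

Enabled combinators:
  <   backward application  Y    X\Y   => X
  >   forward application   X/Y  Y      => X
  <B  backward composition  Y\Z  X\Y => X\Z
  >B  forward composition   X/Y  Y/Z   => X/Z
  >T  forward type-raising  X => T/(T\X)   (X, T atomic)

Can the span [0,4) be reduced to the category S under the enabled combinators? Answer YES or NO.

YES

[0,4] S   >
  [0,3] S/N   >B
    [0,1] "today" : S/N
    [1,3] N/N   >B
      [1,2] N/(N\NP)   >T
        [1,2] "city" : NP
      [2,3] "near" : (N\NP)/N
  [3,4] "quickly" : N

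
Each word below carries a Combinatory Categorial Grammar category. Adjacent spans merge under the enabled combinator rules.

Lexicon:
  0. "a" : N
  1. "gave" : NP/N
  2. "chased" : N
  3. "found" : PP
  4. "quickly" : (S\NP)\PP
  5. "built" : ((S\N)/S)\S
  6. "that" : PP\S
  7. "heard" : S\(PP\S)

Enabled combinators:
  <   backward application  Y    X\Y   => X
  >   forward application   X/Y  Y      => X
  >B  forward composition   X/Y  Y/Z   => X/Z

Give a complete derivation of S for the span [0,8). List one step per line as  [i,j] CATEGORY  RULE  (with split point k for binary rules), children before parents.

[0,1] N  lex  "a"
[1,2] NP/N  lex  "gave"
[2,3] N  lex  "chased"
[1,3] NP  >  k=2
[3,4] PP  lex  "found"
[4,5] (S\NP)\PP  lex  "quickly"
[3,5] S\NP  <  k=4
[1,5] S  <  k=3
[5,6] ((S\N)/S)\S  lex  "built"
[1,6] (S\N)/S  <  k=5
[6,7] PP\S  lex  "that"
[7,8] S\(PP\S)  lex  "heard"
[6,8] S  <  k=7
[1,8] S\N  >  k=6
[0,8] S  <  k=1

[0,8] S   <
  [0,1] "a" : N
  [1,8] S\N   >
    [1,6] (S\N)/S   <
      [1,5] S   <
        [1,3] NP   >
          [1,2] "gave" : NP/N
          [2,3] "chased" : N
        [3,5] S\NP   <
          [3,4] "found" : PP
          [4,5] "quickly" : (S\NP)\PP
      [5,6] "built" : ((S\N)/S)\S
    [6,8] S   <
      [6,7] "that" : PP\S
      [7,8] "heard" : S\(PP\S)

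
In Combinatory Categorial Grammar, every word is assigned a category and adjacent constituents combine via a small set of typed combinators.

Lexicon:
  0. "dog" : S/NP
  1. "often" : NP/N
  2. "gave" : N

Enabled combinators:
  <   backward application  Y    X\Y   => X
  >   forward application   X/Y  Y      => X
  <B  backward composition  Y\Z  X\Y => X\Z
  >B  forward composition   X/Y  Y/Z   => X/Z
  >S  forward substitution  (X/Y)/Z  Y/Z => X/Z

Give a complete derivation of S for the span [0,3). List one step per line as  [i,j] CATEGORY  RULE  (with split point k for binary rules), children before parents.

[0,3] S   >
  [0,1] "dog" : S/NP
  [1,3] NP   >
    [1,2] "often" : NP/N
    [2,3] "gave" : N

[0,1] S/NP  lex  "dog"
[1,2] NP/N  lex  "often"
[2,3] N  lex  "gave"
[1,3] NP  >  k=2
[0,3] S  >  k=1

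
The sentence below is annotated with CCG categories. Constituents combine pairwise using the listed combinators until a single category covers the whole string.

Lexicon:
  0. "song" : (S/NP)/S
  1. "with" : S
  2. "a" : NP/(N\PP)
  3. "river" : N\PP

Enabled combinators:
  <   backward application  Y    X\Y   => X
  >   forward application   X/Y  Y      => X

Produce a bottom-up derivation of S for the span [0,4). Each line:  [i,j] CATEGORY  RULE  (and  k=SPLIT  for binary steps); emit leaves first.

[0,1] (S/NP)/S  lex  "song"
[1,2] S  lex  "with"
[0,2] S/NP  >  k=1
[2,3] NP/(N\PP)  lex  "a"
[3,4] N\PP  lex  "river"
[2,4] NP  >  k=3
[0,4] S  >  k=2

[0,4] S   >
  [0,2] S/NP   >
    [0,1] "song" : (S/NP)/S
    [1,2] "with" : S
  [2,4] NP   >
    [2,3] "a" : NP/(N\PP)
    [3,4] "river" : N\PP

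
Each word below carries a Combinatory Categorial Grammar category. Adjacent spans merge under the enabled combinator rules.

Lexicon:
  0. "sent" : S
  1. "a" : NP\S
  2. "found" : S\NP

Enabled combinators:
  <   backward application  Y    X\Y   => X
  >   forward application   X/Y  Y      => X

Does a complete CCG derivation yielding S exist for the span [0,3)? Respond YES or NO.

[0,3] S   <
  [0,2] NP   <
    [0,1] "sent" : S
    [1,2] "a" : NP\S
  [2,3] "found" : S\NP

YES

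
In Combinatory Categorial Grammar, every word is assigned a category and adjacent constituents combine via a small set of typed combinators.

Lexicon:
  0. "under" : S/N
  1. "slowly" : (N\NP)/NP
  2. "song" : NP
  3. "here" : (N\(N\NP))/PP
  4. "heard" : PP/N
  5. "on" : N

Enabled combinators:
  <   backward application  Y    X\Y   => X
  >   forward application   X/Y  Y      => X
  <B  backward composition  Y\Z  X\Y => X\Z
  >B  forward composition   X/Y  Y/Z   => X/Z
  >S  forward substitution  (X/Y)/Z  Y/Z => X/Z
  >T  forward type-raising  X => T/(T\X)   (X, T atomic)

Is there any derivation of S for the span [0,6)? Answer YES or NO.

YES

[0,6] S   >
  [0,1] "under" : S/N
  [1,6] N   <
    [1,3] N\NP   >
      [1,2] "slowly" : (N\NP)/NP
      [2,3] "song" : NP
    [3,6] N\(N\NP)   >
      [3,4] "here" : (N\(N\NP))/PP
      [4,6] PP   >
        [4,5] "heard" : PP/N
        [5,6] "on" : N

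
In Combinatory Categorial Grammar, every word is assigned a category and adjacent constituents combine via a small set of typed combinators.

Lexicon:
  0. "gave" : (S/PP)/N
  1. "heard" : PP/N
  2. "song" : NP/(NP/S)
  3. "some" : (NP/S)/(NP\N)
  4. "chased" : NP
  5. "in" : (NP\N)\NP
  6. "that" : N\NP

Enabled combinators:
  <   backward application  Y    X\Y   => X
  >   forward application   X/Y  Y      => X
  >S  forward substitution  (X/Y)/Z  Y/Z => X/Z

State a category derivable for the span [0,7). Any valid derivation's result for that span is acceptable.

S

[0,7] S   >
  [0,2] S/N   >S
    [0,1] "gave" : (S/PP)/N
    [1,2] "heard" : PP/N
  [2,7] N   <
    [2,6] NP   >
      [2,3] "song" : NP/(NP/S)
      [3,6] NP/S   >
        [3,4] "some" : (NP/S)/(NP\N)
        [4,6] NP\N   <
          [4,5] "chased" : NP
          [5,6] "in" : (NP\N)\NP
    [6,7] "that" : N\NP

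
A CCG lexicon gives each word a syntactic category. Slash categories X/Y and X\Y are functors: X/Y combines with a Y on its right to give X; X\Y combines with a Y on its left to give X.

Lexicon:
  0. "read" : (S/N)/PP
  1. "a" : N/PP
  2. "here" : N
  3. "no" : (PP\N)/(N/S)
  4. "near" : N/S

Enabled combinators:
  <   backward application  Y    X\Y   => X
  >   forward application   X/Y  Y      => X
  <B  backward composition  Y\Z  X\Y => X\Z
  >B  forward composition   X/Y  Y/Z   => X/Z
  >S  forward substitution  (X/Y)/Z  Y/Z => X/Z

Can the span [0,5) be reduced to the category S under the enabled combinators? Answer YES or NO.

[0,5] S   >
  [0,2] S/PP   >S
    [0,1] "read" : (S/N)/PP
    [1,2] "a" : N/PP
  [2,5] PP   <
    [2,3] "here" : N
    [3,5] PP\N   >
      [3,4] "no" : (PP\N)/(N/S)
      [4,5] "near" : N/S

YES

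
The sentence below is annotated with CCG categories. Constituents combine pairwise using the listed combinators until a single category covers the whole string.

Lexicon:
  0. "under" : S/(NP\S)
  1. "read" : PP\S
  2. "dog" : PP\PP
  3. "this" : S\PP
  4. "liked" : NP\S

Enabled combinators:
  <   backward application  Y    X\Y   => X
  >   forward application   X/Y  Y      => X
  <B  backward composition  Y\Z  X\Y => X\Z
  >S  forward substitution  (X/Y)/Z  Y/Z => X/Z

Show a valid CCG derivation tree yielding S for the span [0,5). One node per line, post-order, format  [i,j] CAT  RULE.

[0,5] S   >
  [0,1] "under" : S/(NP\S)
  [1,5] NP\S   <B
    [1,2] "read" : PP\S
    [2,5] NP\PP   <B
      [2,4] S\PP   <B
        [2,3] "dog" : PP\PP
        [3,4] "this" : S\PP
      [4,5] "liked" : NP\S

[0,1] S/(NP\S)  lex  "under"
[1,2] PP\S  lex  "read"
[2,3] PP\PP  lex  "dog"
[3,4] S\PP  lex  "this"
[2,4] S\PP  <B  k=3
[4,5] NP\S  lex  "liked"
[2,5] NP\PP  <B  k=4
[1,5] NP\S  <B  k=2
[0,5] S  >  k=1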